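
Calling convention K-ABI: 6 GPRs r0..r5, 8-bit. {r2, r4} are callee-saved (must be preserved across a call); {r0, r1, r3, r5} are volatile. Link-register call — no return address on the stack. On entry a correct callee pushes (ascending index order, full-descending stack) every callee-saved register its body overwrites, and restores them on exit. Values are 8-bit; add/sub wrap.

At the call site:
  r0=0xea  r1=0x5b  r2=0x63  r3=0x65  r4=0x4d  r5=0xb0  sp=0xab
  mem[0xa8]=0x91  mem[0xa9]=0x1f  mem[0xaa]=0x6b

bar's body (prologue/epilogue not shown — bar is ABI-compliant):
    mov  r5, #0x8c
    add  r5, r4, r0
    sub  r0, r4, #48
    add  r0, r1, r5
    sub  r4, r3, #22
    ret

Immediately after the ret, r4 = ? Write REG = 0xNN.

prologue: push r4 → mem[0xaa]=0x4d, sp=0xaa
body[0] mov  r5, #0x8c → r5=0x8c
body[1] add  r5, r4, r0 → r5=0x37
body[2] sub  r0, r4, #48 → r0=0x1d
body[3] add  r0, r1, r5 → r0=0x92
body[4] sub  r4, r3, #22 → r4=0x4f
epilogue: pop r4=0x4d, sp=0xab
r4 is callee-saved → restored

REG = 0x4d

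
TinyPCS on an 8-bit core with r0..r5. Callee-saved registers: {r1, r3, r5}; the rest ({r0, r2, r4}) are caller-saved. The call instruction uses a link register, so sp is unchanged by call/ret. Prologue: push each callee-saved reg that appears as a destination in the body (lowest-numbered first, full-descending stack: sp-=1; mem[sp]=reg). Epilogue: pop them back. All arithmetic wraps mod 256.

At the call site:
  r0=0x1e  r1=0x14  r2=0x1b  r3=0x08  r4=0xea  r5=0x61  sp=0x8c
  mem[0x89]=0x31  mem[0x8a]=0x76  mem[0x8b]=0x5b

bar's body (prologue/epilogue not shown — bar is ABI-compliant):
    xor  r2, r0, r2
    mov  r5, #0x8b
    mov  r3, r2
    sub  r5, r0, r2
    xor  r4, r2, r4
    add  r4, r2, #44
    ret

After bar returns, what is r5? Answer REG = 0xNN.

REG = 0x61

prologue: push r3 → mem[0x8b]=0x08, sp=0x8b
prologue: push r5 → mem[0x8a]=0x61, sp=0x8a
body[0] xor  r2, r0, r2 → r2=0x05
body[1] mov  r5, #0x8b → r5=0x8b
body[2] mov  r3, r2 → r3=0x05
body[3] sub  r5, r0, r2 → r5=0x19
body[4] xor  r4, r2, r4 → r4=0xef
body[5] add  r4, r2, #44 → r4=0x31
epilogue: pop r5=0x61, sp=0x8b
epilogue: pop r3=0x08, sp=0x8c
r5 is callee-saved → restored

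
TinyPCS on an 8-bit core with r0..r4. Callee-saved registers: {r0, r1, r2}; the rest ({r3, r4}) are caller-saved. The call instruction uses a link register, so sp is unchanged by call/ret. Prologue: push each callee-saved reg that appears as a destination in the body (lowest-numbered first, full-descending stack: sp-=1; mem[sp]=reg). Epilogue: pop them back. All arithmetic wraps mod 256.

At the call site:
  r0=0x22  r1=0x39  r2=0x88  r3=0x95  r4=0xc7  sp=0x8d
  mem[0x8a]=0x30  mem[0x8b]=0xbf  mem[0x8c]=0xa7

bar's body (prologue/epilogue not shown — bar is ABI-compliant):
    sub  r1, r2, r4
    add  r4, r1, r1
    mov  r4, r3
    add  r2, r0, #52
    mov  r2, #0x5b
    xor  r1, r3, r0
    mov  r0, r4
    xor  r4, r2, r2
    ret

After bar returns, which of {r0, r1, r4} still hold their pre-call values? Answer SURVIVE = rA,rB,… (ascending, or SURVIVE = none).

SURVIVE = r0,r1

prologue: push r0 → mem[0x8c]=0x22, sp=0x8c
prologue: push r1 → mem[0x8b]=0x39, sp=0x8b
prologue: push r2 → mem[0x8a]=0x88, sp=0x8a
body[0] sub  r1, r2, r4 → r1=0xc1
body[1] add  r4, r1, r1 → r4=0x82
body[2] mov  r4, r3 → r4=0x95
body[3] add  r2, r0, #52 → r2=0x56
body[4] mov  r2, #0x5b → r2=0x5b
body[5] xor  r1, r3, r0 → r1=0xb7
body[6] mov  r0, r4 → r0=0x95
body[7] xor  r4, r2, r2 → r4=0x00
epilogue: pop r2=0x88, sp=0x8b
epilogue: pop r1=0x39, sp=0x8c
epilogue: pop r0=0x22, sp=0x8d
r0: callee-saved, written=True
r1: callee-saved, written=True
r4: caller-saved, written=True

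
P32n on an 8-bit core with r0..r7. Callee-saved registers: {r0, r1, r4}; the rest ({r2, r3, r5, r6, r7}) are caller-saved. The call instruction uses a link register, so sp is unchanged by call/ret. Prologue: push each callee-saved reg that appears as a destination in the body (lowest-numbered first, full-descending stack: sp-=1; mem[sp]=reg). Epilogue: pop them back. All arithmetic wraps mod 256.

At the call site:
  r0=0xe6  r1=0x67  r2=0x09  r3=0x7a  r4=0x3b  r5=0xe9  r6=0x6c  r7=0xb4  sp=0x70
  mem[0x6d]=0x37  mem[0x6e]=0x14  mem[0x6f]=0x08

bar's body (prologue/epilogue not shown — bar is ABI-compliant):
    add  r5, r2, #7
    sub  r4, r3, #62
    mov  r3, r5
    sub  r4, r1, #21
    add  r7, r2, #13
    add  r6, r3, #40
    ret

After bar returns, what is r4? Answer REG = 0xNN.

REG = 0x3b

prologue: push r4 → mem[0x6f]=0x3b, sp=0x6f
body[0] add  r5, r2, #7 → r5=0x10
body[1] sub  r4, r3, #62 → r4=0x3c
body[2] mov  r3, r5 → r3=0x10
body[3] sub  r4, r1, #21 → r4=0x52
body[4] add  r7, r2, #13 → r7=0x16
body[5] add  r6, r3, #40 → r6=0x38
epilogue: pop r4=0x3b, sp=0x70
r4 is callee-saved → restored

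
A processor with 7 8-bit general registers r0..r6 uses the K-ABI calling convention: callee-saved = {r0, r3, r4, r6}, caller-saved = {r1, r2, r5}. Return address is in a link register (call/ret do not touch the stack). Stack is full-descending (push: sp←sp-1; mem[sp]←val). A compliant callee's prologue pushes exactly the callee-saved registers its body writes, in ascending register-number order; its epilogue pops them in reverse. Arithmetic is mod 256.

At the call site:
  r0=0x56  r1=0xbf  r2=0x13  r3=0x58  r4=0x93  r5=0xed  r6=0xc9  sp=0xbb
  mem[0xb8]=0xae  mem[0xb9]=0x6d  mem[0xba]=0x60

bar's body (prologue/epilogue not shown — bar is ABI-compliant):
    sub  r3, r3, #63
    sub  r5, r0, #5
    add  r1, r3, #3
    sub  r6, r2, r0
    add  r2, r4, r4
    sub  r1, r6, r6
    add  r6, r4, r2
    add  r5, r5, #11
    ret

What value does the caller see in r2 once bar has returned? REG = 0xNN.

prologue: push r3 -> mem[0xba]=0x58, sp=0xba
prologue: push r6 -> mem[0xb9]=0xc9, sp=0xb9
body[0] sub  r3, r3, #63 -> r3=0x19
body[1] sub  r5, r0, #5 -> r5=0x51
body[2] add  r1, r3, #3 -> r1=0x1c
body[3] sub  r6, r2, r0 -> r6=0xbd
body[4] add  r2, r4, r4 -> r2=0x26
body[5] sub  r1, r6, r6 -> r1=0x00
body[6] add  r6, r4, r2 -> r6=0xb9
body[7] add  r5, r5, #11 -> r5=0x5c
epilogue: pop r6=0xc9, sp=0xba
epilogue: pop r3=0x58, sp=0xbb
r2 is caller-saved -> body value

REG = 0x26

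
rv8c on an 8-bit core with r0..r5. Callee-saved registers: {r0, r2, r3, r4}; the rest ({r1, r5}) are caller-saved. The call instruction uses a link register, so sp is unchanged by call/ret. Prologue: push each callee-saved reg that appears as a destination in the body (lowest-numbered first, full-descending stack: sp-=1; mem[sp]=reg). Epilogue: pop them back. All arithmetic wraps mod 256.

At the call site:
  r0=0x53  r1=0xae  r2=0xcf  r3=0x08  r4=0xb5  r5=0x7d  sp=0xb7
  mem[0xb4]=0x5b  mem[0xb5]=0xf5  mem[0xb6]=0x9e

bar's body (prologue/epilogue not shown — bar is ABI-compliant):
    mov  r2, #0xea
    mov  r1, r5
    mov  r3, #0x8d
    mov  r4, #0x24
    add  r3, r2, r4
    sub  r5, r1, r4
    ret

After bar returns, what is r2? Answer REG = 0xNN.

REG = 0xcf

prologue: push r2 → mem[0xb6]=0xcf, sp=0xb6
prologue: push r3 → mem[0xb5]=0x08, sp=0xb5
prologue: push r4 → mem[0xb4]=0xb5, sp=0xb4
body[0] mov  r2, #0xea → r2=0xea
body[1] mov  r1, r5 → r1=0x7d
body[2] mov  r3, #0x8d → r3=0x8d
body[3] mov  r4, #0x24 → r4=0x24
body[4] add  r3, r2, r4 → r3=0x0e
body[5] sub  r5, r1, r4 → r5=0x59
epilogue: pop r4=0xb5, sp=0xb5
epilogue: pop r3=0x08, sp=0xb6
epilogue: pop r2=0xcf, sp=0xb7
r2 is callee-saved → restored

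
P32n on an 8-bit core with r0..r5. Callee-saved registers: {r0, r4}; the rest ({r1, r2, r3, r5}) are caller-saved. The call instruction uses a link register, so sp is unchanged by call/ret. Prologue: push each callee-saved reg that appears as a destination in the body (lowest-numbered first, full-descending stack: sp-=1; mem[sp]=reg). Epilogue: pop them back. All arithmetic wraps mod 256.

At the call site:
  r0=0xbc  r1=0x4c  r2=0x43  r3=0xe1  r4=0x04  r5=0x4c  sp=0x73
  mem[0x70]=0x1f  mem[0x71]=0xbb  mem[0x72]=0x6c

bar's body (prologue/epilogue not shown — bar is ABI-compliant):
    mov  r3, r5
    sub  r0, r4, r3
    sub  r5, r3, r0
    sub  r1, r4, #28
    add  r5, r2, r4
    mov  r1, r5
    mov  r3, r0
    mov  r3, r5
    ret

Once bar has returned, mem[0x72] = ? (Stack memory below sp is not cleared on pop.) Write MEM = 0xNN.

MEM = 0xbc

prologue: push r0 → mem[0x72]=0xbc, sp=0x72
body[0] mov  r3, r5 → r3=0x4c
body[1] sub  r0, r4, r3 → r0=0xb8
body[2] sub  r5, r3, r0 → r5=0x94
body[3] sub  r1, r4, #28 → r1=0xe8
body[4] add  r5, r2, r4 → r5=0x47
body[5] mov  r1, r5 → r1=0x47
body[6] mov  r3, r0 → r3=0xb8
body[7] mov  r3, r5 → r3=0x47
epilogue: pop r0=0xbc, sp=0x73
prologue pushed ['r0'] at ['0x72']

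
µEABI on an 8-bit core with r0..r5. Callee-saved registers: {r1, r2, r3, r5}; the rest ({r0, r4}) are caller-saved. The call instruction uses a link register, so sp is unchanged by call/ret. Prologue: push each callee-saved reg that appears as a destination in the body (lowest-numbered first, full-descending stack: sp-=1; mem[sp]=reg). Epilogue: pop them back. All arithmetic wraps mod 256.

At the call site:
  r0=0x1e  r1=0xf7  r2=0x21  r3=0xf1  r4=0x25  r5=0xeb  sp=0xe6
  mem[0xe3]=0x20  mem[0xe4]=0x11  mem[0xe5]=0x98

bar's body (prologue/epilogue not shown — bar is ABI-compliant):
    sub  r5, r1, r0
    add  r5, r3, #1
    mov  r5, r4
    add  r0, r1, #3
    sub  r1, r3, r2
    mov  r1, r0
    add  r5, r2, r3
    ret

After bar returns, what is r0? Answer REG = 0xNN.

prologue: push r1 -> mem[0xe5]=0xf7, sp=0xe5
prologue: push r5 -> mem[0xe4]=0xeb, sp=0xe4
body[0] sub  r5, r1, r0 -> r5=0xd9
body[1] add  r5, r3, #1 -> r5=0xf2
body[2] mov  r5, r4 -> r5=0x25
body[3] add  r0, r1, #3 -> r0=0xfa
body[4] sub  r1, r3, r2 -> r1=0xd0
body[5] mov  r1, r0 -> r1=0xfa
body[6] add  r5, r2, r3 -> r5=0x12
epilogue: pop r5=0xeb, sp=0xe5
epilogue: pop r1=0xf7, sp=0xe6
r0 is caller-saved -> body value

REG = 0xfa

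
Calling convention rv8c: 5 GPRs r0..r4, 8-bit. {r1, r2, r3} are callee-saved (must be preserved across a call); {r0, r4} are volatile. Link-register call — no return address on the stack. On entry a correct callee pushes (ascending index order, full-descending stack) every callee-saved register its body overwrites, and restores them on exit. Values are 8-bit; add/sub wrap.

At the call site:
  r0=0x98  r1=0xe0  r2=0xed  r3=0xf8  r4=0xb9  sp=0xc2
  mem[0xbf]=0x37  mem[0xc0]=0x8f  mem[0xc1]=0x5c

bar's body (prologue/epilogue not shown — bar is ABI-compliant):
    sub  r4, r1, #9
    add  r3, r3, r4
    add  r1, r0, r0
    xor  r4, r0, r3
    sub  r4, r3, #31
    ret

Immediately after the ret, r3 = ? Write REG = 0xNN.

REG = 0xf8

prologue: push r1 → mem[0xc1]=0xe0, sp=0xc1
prologue: push r3 → mem[0xc0]=0xf8, sp=0xc0
body[0] sub  r4, r1, #9 → r4=0xd7
body[1] add  r3, r3, r4 → r3=0xcf
body[2] add  r1, r0, r0 → r1=0x30
body[3] xor  r4, r0, r3 → r4=0x57
body[4] sub  r4, r3, #31 → r4=0xb0
epilogue: pop r3=0xf8, sp=0xc1
epilogue: pop r1=0xe0, sp=0xc2
r3 is callee-saved → restored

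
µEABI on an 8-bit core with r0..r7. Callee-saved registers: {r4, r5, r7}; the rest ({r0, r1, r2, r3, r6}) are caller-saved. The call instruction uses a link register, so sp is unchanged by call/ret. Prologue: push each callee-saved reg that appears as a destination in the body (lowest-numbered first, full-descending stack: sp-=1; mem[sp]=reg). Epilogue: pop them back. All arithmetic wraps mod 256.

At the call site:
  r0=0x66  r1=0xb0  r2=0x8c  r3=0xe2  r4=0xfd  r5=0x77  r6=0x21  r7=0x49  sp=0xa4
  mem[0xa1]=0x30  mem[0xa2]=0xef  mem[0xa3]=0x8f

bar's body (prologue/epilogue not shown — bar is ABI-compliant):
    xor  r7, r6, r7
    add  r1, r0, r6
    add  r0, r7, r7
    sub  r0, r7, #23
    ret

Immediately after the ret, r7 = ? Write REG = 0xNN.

prologue: push r7 → mem[0xa3]=0x49, sp=0xa3
body[0] xor  r7, r6, r7 → r7=0x68
body[1] add  r1, r0, r6 → r1=0x87
body[2] add  r0, r7, r7 → r0=0xd0
body[3] sub  r0, r7, #23 → r0=0x51
epilogue: pop r7=0x49, sp=0xa4
r7 is callee-saved → restored

REG = 0x49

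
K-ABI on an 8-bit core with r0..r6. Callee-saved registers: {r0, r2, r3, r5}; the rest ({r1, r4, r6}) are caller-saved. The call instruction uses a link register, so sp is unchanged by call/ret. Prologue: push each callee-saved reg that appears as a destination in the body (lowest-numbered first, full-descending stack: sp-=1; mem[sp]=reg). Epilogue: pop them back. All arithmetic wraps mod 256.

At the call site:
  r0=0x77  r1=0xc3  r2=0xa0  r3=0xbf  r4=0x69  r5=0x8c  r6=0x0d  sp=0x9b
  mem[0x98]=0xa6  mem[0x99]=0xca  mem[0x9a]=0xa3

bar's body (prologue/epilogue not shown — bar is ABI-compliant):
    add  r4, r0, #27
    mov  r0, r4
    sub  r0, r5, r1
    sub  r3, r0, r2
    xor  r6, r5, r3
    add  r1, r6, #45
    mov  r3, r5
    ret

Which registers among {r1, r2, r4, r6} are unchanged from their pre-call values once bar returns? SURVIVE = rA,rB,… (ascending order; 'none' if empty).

prologue: push r0 → mem[0x9a]=0x77, sp=0x9a
prologue: push r3 → mem[0x99]=0xbf, sp=0x99
body[0] add  r4, r0, #27 → r4=0x92
body[1] mov  r0, r4 → r0=0x92
body[2] sub  r0, r5, r1 → r0=0xc9
body[3] sub  r3, r0, r2 → r3=0x29
body[4] xor  r6, r5, r3 → r6=0xa5
body[5] add  r1, r6, #45 → r1=0xd2
body[6] mov  r3, r5 → r3=0x8c
epilogue: pop r3=0xbf, sp=0x9a
epilogue: pop r0=0x77, sp=0x9b
r1: caller-saved, written=True
r2: callee-saved, written=False
r4: caller-saved, written=True
r6: caller-saved, written=True

SURVIVE = r2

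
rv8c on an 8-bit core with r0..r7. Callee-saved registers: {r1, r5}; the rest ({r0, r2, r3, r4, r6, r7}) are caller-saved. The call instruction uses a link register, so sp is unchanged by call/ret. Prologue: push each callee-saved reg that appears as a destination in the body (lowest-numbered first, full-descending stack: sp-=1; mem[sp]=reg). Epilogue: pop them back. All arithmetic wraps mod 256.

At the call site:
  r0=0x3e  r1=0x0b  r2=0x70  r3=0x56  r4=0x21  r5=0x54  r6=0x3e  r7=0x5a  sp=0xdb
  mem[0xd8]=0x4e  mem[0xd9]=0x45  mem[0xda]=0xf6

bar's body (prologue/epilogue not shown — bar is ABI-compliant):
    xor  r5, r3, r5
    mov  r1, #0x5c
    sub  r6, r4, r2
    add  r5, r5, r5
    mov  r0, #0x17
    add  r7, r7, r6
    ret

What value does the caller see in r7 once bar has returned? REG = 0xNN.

REG = 0x0b

prologue: push r1 -> mem[0xda]=0x0b, sp=0xda
prologue: push r5 -> mem[0xd9]=0x54, sp=0xd9
body[0] xor  r5, r3, r5 -> r5=0x02
body[1] mov  r1, #0x5c -> r1=0x5c
body[2] sub  r6, r4, r2 -> r6=0xb1
body[3] add  r5, r5, r5 -> r5=0x04
body[4] mov  r0, #0x17 -> r0=0x17
body[5] add  r7, r7, r6 -> r7=0x0b
epilogue: pop r5=0x54, sp=0xda
epilogue: pop r1=0x0b, sp=0xdb
r7 is caller-saved -> body value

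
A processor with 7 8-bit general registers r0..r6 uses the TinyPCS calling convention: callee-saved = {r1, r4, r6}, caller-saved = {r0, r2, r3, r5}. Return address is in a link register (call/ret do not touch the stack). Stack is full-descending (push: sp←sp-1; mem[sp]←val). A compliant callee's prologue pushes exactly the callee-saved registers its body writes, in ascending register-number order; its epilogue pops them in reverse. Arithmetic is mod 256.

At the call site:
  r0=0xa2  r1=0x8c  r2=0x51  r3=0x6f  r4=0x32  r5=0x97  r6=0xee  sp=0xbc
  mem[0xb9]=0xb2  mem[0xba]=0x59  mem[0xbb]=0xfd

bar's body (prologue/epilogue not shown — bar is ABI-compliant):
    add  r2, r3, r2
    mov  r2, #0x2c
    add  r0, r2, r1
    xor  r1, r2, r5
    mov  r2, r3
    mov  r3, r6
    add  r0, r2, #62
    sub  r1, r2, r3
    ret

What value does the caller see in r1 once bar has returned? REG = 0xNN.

prologue: push r1 → mem[0xbb]=0x8c, sp=0xbb
body[0] add  r2, r3, r2 → r2=0xc0
body[1] mov  r2, #0x2c → r2=0x2c
body[2] add  r0, r2, r1 → r0=0xb8
body[3] xor  r1, r2, r5 → r1=0xbb
body[4] mov  r2, r3 → r2=0x6f
body[5] mov  r3, r6 → r3=0xee
body[6] add  r0, r2, #62 → r0=0xad
body[7] sub  r1, r2, r3 → r1=0x81
epilogue: pop r1=0x8c, sp=0xbc
r1 is callee-saved → restored

REG = 0x8c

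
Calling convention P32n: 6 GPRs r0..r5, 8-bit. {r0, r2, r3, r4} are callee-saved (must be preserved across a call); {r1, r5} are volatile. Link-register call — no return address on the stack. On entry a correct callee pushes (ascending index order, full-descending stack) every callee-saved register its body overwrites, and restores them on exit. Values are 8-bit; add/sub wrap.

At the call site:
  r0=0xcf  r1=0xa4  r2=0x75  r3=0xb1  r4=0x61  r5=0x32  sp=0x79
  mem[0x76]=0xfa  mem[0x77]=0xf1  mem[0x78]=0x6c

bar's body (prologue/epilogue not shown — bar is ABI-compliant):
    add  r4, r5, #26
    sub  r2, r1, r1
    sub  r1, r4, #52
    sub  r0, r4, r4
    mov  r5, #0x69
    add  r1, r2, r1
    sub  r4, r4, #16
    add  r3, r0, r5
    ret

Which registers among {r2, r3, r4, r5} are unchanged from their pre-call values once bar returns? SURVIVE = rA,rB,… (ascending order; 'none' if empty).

SURVIVE = r2,r3,r4

prologue: push r0 → mem[0x78]=0xcf, sp=0x78
prologue: push r2 → mem[0x77]=0x75, sp=0x77
prologue: push r3 → mem[0x76]=0xb1, sp=0x76
prologue: push r4 → mem[0x75]=0x61, sp=0x75
body[0] add  r4, r5, #26 → r4=0x4c
body[1] sub  r2, r1, r1 → r2=0x00
body[2] sub  r1, r4, #52 → r1=0x18
body[3] sub  r0, r4, r4 → r0=0x00
body[4] mov  r5, #0x69 → r5=0x69
body[5] add  r1, r2, r1 → r1=0x18
body[6] sub  r4, r4, #16 → r4=0x3c
body[7] add  r3, r0, r5 → r3=0x69
epilogue: pop r4=0x61, sp=0x76
epilogue: pop r3=0xb1, sp=0x77
epilogue: pop r2=0x75, sp=0x78
epilogue: pop r0=0xcf, sp=0x79
r2: callee-saved, written=True
r3: callee-saved, written=True
r4: callee-saved, written=True
r5: caller-saved, written=True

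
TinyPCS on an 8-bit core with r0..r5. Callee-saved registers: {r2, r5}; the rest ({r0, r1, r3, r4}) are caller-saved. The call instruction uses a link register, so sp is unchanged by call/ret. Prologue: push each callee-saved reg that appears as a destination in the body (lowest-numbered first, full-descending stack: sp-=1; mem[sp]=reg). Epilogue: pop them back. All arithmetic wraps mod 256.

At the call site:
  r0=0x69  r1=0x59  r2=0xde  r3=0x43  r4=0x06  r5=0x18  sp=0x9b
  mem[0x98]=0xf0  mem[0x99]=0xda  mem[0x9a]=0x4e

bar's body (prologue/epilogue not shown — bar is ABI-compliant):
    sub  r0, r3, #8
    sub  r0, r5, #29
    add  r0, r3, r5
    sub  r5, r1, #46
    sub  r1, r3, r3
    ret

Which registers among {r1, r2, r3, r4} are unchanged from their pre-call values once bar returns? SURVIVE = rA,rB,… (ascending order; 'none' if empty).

SURVIVE = r2,r3,r4

prologue: push r5 → mem[0x9a]=0x18, sp=0x9a
body[0] sub  r0, r3, #8 → r0=0x3b
body[1] sub  r0, r5, #29 → r0=0xfb
body[2] add  r0, r3, r5 → r0=0x5b
body[3] sub  r5, r1, #46 → r5=0x2b
body[4] sub  r1, r3, r3 → r1=0x00
epilogue: pop r5=0x18, sp=0x9b
r1: caller-saved, written=True
r2: callee-saved, written=False
r3: caller-saved, written=False
r4: caller-saved, written=False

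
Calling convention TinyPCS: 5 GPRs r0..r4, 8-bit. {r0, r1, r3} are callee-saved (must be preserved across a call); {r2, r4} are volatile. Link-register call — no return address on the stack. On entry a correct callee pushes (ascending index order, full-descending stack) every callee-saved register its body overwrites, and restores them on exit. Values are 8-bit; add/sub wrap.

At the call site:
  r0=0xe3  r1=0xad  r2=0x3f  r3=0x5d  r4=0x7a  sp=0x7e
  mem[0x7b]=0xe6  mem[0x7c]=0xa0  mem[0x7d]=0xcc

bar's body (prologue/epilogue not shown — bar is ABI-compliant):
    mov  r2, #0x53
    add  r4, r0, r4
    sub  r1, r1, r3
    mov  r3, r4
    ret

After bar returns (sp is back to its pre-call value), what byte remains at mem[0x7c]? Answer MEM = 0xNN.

MEM = 0x5d

prologue: push r1 → mem[0x7d]=0xad, sp=0x7d
prologue: push r3 → mem[0x7c]=0x5d, sp=0x7c
body[0] mov  r2, #0x53 → r2=0x53
body[1] add  r4, r0, r4 → r4=0x5d
body[2] sub  r1, r1, r3 → r1=0x50
body[3] mov  r3, r4 → r3=0x5d
epilogue: pop r3=0x5d, sp=0x7d
epilogue: pop r1=0xad, sp=0x7e
prologue pushed ['r1', 'r3'] at ['0x7d', '0x7c']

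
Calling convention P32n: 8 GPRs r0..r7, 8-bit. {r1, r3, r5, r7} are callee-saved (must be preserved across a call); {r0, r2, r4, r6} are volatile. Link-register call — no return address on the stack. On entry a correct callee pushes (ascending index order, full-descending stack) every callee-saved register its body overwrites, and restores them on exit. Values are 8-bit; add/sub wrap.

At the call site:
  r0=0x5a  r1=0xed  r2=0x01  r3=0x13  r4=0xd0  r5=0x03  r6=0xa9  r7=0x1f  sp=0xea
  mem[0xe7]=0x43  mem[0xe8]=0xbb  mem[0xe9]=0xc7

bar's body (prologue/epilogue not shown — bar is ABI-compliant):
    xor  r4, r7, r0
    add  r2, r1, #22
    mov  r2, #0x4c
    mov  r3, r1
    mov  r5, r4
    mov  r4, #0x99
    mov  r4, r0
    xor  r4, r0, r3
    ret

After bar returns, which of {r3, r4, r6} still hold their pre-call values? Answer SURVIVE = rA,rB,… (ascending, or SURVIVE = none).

SURVIVE = r3,r6

prologue: push r3 → mem[0xe9]=0x13, sp=0xe9
prologue: push r5 → mem[0xe8]=0x03, sp=0xe8
body[0] xor  r4, r7, r0 → r4=0x45
body[1] add  r2, r1, #22 → r2=0x03
body[2] mov  r2, #0x4c → r2=0x4c
body[3] mov  r3, r1 → r3=0xed
body[4] mov  r5, r4 → r5=0x45
body[5] mov  r4, #0x99 → r4=0x99
body[6] mov  r4, r0 → r4=0x5a
body[7] xor  r4, r0, r3 → r4=0xb7
epilogue: pop r5=0x03, sp=0xe9
epilogue: pop r3=0x13, sp=0xea
r3: callee-saved, written=True
r4: caller-saved, written=True
r6: caller-saved, written=False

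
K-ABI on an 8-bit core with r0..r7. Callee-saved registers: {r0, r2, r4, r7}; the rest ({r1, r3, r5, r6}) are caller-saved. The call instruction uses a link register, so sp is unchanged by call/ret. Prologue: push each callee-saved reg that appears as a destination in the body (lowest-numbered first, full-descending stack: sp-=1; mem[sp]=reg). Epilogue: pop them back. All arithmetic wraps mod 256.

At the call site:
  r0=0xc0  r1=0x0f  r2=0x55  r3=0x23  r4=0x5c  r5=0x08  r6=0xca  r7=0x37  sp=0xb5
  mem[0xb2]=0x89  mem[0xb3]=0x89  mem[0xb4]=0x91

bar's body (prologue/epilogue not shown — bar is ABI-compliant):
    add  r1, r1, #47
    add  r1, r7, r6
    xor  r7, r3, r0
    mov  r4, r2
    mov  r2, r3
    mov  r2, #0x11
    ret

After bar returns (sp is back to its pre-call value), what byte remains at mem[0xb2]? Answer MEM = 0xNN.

prologue: push r2 → mem[0xb4]=0x55, sp=0xb4
prologue: push r4 → mem[0xb3]=0x5c, sp=0xb3
prologue: push r7 → mem[0xb2]=0x37, sp=0xb2
body[0] add  r1, r1, #47 → r1=0x3e
body[1] add  r1, r7, r6 → r1=0x01
body[2] xor  r7, r3, r0 → r7=0xe3
body[3] mov  r4, r2 → r4=0x55
body[4] mov  r2, r3 → r2=0x23
body[5] mov  r2, #0x11 → r2=0x11
epilogue: pop r7=0x37, sp=0xb3
epilogue: pop r4=0x5c, sp=0xb4
epilogue: pop r2=0x55, sp=0xb5
prologue pushed ['r2', 'r4', 'r7'] at ['0xb4', '0xb3', '0xb2']

MEM = 0x37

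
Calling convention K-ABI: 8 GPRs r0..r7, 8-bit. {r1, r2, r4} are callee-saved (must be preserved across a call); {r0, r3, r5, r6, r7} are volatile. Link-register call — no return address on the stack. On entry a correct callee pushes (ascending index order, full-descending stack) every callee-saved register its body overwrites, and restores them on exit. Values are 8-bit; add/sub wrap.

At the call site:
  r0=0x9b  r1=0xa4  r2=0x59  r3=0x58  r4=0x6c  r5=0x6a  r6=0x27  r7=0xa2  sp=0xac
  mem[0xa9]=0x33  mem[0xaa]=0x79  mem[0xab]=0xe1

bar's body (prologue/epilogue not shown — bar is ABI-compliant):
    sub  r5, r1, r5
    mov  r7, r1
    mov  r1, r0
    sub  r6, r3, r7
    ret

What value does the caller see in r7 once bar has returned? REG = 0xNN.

REG = 0xa4

prologue: push r1 → mem[0xab]=0xa4, sp=0xab
body[0] sub  r5, r1, r5 → r5=0x3a
body[1] mov  r7, r1 → r7=0xa4
body[2] mov  r1, r0 → r1=0x9b
body[3] sub  r6, r3, r7 → r6=0xb4
epilogue: pop r1=0xa4, sp=0xac
r7 is caller-saved → body value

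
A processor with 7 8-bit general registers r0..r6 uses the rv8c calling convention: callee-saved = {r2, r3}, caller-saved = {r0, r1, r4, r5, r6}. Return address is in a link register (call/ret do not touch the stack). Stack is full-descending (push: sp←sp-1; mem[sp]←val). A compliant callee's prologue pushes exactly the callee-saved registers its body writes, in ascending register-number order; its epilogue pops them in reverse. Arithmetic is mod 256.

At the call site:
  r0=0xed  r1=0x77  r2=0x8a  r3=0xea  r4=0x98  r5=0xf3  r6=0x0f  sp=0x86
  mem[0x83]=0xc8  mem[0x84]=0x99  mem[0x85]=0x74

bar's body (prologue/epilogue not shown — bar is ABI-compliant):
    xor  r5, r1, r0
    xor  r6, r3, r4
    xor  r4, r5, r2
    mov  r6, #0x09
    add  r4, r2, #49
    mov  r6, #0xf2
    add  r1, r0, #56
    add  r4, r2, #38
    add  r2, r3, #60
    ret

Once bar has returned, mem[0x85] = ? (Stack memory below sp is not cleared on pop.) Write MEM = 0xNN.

prologue: push r2 -> mem[0x85]=0x8a, sp=0x85
body[0] xor  r5, r1, r0 -> r5=0x9a
body[1] xor  r6, r3, r4 -> r6=0x72
body[2] xor  r4, r5, r2 -> r4=0x10
body[3] mov  r6, #0x09 -> r6=0x09
body[4] add  r4, r2, #49 -> r4=0xbb
body[5] mov  r6, #0xf2 -> r6=0xf2
body[6] add  r1, r0, #56 -> r1=0x25
body[7] add  r4, r2, #38 -> r4=0xb0
body[8] add  r2, r3, #60 -> r2=0x26
epilogue: pop r2=0x8a, sp=0x86
prologue pushed ['r2'] at ['0x85']

MEM = 0x8a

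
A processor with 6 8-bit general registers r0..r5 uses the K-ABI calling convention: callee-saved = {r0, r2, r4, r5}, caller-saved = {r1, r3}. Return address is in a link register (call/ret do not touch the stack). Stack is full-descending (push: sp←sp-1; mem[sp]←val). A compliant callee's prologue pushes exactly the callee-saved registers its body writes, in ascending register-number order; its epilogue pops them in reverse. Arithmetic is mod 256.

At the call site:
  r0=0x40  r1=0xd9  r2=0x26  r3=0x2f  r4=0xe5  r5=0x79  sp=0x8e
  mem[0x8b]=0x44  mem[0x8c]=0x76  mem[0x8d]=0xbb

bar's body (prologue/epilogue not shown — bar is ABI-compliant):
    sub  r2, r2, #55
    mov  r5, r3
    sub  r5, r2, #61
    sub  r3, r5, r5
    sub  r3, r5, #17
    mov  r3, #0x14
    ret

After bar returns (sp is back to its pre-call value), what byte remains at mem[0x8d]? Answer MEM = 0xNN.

MEM = 0x26

prologue: push r2 -> mem[0x8d]=0x26, sp=0x8d
prologue: push r5 -> mem[0x8c]=0x79, sp=0x8c
body[0] sub  r2, r2, #55 -> r2=0xef
body[1] mov  r5, r3 -> r5=0x2f
body[2] sub  r5, r2, #61 -> r5=0xb2
body[3] sub  r3, r5, r5 -> r3=0x00
body[4] sub  r3, r5, #17 -> r3=0xa1
body[5] mov  r3, #0x14 -> r3=0x14
epilogue: pop r5=0x79, sp=0x8d
epilogue: pop r2=0x26, sp=0x8e
prologue pushed ['r2', 'r5'] at ['0x8d', '0x8c']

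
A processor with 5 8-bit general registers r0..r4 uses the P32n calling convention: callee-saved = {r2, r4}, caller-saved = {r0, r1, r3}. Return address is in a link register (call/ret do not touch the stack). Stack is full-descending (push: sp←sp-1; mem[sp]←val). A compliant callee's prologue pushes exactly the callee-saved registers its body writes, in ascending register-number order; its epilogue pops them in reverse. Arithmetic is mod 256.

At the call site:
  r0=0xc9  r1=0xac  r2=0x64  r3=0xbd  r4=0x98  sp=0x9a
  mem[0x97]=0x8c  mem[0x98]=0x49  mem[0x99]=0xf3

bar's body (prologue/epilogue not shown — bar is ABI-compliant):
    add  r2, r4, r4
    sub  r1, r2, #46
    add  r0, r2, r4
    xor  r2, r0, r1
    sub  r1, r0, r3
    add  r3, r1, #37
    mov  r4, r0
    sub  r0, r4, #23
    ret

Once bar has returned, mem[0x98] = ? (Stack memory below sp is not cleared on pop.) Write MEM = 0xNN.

MEM = 0x98

prologue: push r2 -> mem[0x99]=0x64, sp=0x99
prologue: push r4 -> mem[0x98]=0x98, sp=0x98
body[0] add  r2, r4, r4 -> r2=0x30
body[1] sub  r1, r2, #46 -> r1=0x02
body[2] add  r0, r2, r4 -> r0=0xc8
body[3] xor  r2, r0, r1 -> r2=0xca
body[4] sub  r1, r0, r3 -> r1=0x0b
body[5] add  r3, r1, #37 -> r3=0x30
body[6] mov  r4, r0 -> r4=0xc8
body[7] sub  r0, r4, #23 -> r0=0xb1
epilogue: pop r4=0x98, sp=0x99
epilogue: pop r2=0x64, sp=0x9a
prologue pushed ['r2', 'r4'] at ['0x99', '0x98']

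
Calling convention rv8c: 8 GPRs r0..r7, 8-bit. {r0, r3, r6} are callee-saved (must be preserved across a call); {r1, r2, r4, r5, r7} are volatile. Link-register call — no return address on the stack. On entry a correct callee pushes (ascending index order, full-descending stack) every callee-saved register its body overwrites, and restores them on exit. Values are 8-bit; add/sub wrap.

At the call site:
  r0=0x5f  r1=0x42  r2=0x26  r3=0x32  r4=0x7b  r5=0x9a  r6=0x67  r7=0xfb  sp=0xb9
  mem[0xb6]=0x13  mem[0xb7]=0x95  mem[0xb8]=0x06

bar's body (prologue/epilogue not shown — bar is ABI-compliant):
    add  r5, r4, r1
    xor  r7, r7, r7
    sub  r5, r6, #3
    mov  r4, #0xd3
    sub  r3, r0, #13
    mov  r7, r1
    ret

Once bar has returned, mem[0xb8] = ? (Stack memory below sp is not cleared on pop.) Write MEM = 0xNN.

MEM = 0x32

prologue: push r3 → mem[0xb8]=0x32, sp=0xb8
body[0] add  r5, r4, r1 → r5=0xbd
body[1] xor  r7, r7, r7 → r7=0x00
body[2] sub  r5, r6, #3 → r5=0x64
body[3] mov  r4, #0xd3 → r4=0xd3
body[4] sub  r3, r0, #13 → r3=0x52
body[5] mov  r7, r1 → r7=0x42
epilogue: pop r3=0x32, sp=0xb9
prologue pushed ['r3'] at ['0xb8']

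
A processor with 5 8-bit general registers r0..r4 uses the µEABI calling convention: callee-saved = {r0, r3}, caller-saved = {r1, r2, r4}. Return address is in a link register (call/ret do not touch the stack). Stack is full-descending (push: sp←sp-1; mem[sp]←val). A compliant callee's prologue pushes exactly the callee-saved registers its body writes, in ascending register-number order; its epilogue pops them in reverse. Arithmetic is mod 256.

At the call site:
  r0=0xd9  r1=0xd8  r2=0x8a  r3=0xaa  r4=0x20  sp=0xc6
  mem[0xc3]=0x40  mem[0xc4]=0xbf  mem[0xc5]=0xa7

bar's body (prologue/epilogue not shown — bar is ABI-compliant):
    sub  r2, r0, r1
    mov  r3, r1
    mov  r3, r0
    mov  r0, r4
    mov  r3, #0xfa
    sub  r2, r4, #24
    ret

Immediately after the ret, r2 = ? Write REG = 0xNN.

prologue: push r0 -> mem[0xc5]=0xd9, sp=0xc5
prologue: push r3 -> mem[0xc4]=0xaa, sp=0xc4
body[0] sub  r2, r0, r1 -> r2=0x01
body[1] mov  r3, r1 -> r3=0xd8
body[2] mov  r3, r0 -> r3=0xd9
body[3] mov  r0, r4 -> r0=0x20
body[4] mov  r3, #0xfa -> r3=0xfa
body[5] sub  r2, r4, #24 -> r2=0x08
epilogue: pop r3=0xaa, sp=0xc5
epilogue: pop r0=0xd9, sp=0xc6
r2 is caller-saved -> body value

REG = 0x08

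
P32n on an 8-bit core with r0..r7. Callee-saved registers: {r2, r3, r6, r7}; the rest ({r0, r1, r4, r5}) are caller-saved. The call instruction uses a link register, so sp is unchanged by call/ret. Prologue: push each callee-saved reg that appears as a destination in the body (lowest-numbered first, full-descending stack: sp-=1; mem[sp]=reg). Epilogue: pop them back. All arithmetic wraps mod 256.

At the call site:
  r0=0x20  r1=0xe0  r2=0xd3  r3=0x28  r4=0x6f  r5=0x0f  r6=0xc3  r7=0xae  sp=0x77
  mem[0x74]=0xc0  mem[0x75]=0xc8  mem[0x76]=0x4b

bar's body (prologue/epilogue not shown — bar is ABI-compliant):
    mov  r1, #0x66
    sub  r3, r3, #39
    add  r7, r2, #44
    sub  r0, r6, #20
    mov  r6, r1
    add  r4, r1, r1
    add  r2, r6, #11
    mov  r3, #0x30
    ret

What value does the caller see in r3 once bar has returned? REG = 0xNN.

REG = 0x28

prologue: push r2 -> mem[0x76]=0xd3, sp=0x76
prologue: push r3 -> mem[0x75]=0x28, sp=0x75
prologue: push r6 -> mem[0x74]=0xc3, sp=0x74
prologue: push r7 -> mem[0x73]=0xae, sp=0x73
body[0] mov  r1, #0x66 -> r1=0x66
body[1] sub  r3, r3, #39 -> r3=0x01
body[2] add  r7, r2, #44 -> r7=0xff
body[3] sub  r0, r6, #20 -> r0=0xaf
body[4] mov  r6, r1 -> r6=0x66
body[5] add  r4, r1, r1 -> r4=0xcc
body[6] add  r2, r6, #11 -> r2=0x71
body[7] mov  r3, #0x30 -> r3=0x30
epilogue: pop r7=0xae, sp=0x74
epilogue: pop r6=0xc3, sp=0x75
epilogue: pop r3=0x28, sp=0x76
epilogue: pop r2=0xd3, sp=0x77
r3 is callee-saved -> restored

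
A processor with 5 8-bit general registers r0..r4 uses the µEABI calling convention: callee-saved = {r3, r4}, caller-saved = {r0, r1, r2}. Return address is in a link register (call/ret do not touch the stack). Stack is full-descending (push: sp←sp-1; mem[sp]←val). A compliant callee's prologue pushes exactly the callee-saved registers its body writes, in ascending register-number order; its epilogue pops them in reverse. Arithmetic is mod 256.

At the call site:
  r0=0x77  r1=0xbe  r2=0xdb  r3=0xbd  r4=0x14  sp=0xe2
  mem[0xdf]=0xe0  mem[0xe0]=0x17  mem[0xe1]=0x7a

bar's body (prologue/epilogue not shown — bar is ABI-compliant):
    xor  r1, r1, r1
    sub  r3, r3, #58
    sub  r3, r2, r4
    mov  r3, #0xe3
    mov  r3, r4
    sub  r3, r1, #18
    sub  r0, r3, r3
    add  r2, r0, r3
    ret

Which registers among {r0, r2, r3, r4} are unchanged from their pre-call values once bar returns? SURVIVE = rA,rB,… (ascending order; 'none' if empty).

SURVIVE = r3,r4

prologue: push r3 → mem[0xe1]=0xbd, sp=0xe1
body[0] xor  r1, r1, r1 → r1=0x00
body[1] sub  r3, r3, #58 → r3=0x83
body[2] sub  r3, r2, r4 → r3=0xc7
body[3] mov  r3, #0xe3 → r3=0xe3
body[4] mov  r3, r4 → r3=0x14
body[5] sub  r3, r1, #18 → r3=0xee
body[6] sub  r0, r3, r3 → r0=0x00
body[7] add  r2, r0, r3 → r2=0xee
epilogue: pop r3=0xbd, sp=0xe2
r0: caller-saved, written=True
r2: caller-saved, written=True
r3: callee-saved, written=True
r4: callee-saved, written=False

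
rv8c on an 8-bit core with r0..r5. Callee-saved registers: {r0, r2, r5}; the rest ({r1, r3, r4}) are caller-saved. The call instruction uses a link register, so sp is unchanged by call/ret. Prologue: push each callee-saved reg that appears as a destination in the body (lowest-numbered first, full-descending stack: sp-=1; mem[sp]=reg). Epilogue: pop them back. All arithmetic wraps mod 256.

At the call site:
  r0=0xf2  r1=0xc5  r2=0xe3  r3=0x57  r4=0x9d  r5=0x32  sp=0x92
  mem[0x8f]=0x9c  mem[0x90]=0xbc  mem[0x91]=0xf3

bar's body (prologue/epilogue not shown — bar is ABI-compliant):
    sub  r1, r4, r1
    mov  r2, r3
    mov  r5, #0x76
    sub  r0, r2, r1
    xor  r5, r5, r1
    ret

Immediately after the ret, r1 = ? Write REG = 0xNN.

prologue: push r0 → mem[0x91]=0xf2, sp=0x91
prologue: push r2 → mem[0x90]=0xe3, sp=0x90
prologue: push r5 → mem[0x8f]=0x32, sp=0x8f
body[0] sub  r1, r4, r1 → r1=0xd8
body[1] mov  r2, r3 → r2=0x57
body[2] mov  r5, #0x76 → r5=0x76
body[3] sub  r0, r2, r1 → r0=0x7f
body[4] xor  r5, r5, r1 → r5=0xae
epilogue: pop r5=0x32, sp=0x90
epilogue: pop r2=0xe3, sp=0x91
epilogue: pop r0=0xf2, sp=0x92
r1 is caller-saved → body value

REG = 0xd8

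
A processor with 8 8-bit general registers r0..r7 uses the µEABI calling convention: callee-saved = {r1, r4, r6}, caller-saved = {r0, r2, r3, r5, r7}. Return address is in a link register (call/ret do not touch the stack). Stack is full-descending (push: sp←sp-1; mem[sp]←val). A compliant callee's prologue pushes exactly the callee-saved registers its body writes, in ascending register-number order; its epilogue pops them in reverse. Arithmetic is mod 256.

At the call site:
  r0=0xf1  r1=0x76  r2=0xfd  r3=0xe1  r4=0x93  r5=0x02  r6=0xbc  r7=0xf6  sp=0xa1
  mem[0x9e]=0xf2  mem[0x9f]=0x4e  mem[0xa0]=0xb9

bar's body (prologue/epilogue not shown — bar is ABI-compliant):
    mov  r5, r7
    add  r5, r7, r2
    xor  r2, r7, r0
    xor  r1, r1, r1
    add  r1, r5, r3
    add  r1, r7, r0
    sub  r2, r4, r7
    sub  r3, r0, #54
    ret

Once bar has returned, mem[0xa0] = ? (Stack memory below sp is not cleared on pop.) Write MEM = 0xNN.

prologue: push r1 -> mem[0xa0]=0x76, sp=0xa0
body[0] mov  r5, r7 -> r5=0xf6
body[1] add  r5, r7, r2 -> r5=0xf3
body[2] xor  r2, r7, r0 -> r2=0x07
body[3] xor  r1, r1, r1 -> r1=0x00
body[4] add  r1, r5, r3 -> r1=0xd4
body[5] add  r1, r7, r0 -> r1=0xe7
body[6] sub  r2, r4, r7 -> r2=0x9d
body[7] sub  r3, r0, #54 -> r3=0xbb
epilogue: pop r1=0x76, sp=0xa1
prologue pushed ['r1'] at ['0xa0']

MEM = 0x76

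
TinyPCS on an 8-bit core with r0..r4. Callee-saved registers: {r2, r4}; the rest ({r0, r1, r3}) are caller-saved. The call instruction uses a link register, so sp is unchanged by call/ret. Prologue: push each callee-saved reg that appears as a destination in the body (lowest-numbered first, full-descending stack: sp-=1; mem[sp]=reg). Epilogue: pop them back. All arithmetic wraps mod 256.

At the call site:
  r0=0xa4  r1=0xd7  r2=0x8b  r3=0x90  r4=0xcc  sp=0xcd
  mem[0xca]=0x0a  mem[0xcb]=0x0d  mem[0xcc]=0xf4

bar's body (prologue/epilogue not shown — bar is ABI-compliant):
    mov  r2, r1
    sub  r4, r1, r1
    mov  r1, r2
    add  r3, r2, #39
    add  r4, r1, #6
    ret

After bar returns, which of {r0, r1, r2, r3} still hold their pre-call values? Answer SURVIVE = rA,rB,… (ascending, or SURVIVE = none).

SURVIVE = r0,r1,r2

prologue: push r2 → mem[0xcc]=0x8b, sp=0xcc
prologue: push r4 → mem[0xcb]=0xcc, sp=0xcb
body[0] mov  r2, r1 → r2=0xd7
body[1] sub  r4, r1, r1 → r4=0x00
body[2] mov  r1, r2 → r1=0xd7
body[3] add  r3, r2, #39 → r3=0xfe
body[4] add  r4, r1, #6 → r4=0xdd
epilogue: pop r4=0xcc, sp=0xcc
epilogue: pop r2=0x8b, sp=0xcd
r0: caller-saved, written=False
r1: caller-saved, written=True
r2: callee-saved, written=True
r3: caller-saved, written=True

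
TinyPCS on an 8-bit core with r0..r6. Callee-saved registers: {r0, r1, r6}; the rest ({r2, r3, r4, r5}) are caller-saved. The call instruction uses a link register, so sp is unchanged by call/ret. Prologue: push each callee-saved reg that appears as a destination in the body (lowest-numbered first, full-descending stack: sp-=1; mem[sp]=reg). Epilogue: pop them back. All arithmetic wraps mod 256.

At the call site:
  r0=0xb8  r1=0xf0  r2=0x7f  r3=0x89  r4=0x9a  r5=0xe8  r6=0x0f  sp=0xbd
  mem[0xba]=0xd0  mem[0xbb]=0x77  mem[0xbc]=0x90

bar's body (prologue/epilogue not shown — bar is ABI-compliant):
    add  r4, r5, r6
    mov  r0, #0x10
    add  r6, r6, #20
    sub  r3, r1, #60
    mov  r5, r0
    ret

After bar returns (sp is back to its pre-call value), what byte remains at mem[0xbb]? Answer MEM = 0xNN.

MEM = 0x0f

prologue: push r0 -> mem[0xbc]=0xb8, sp=0xbc
prologue: push r6 -> mem[0xbb]=0x0f, sp=0xbb
body[0] add  r4, r5, r6 -> r4=0xf7
body[1] mov  r0, #0x10 -> r0=0x10
body[2] add  r6, r6, #20 -> r6=0x23
body[3] sub  r3, r1, #60 -> r3=0xb4
body[4] mov  r5, r0 -> r5=0x10
epilogue: pop r6=0x0f, sp=0xbc
epilogue: pop r0=0xb8, sp=0xbd
prologue pushed ['r0', 'r6'] at ['0xbc', '0xbb']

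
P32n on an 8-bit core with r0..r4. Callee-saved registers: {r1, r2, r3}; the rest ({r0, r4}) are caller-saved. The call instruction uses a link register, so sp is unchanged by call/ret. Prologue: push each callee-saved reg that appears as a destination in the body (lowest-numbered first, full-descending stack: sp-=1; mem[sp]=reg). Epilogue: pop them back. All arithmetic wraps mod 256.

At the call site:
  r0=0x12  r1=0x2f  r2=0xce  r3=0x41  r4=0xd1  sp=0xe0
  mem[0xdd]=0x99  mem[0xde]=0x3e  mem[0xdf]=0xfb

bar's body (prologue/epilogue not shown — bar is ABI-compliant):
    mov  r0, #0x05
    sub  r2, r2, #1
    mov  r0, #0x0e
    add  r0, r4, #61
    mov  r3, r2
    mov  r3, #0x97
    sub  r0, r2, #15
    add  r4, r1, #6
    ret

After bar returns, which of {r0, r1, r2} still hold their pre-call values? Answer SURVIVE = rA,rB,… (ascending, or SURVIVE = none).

prologue: push r2 -> mem[0xdf]=0xce, sp=0xdf
prologue: push r3 -> mem[0xde]=0x41, sp=0xde
body[0] mov  r0, #0x05 -> r0=0x05
body[1] sub  r2, r2, #1 -> r2=0xcd
body[2] mov  r0, #0x0e -> r0=0x0e
body[3] add  r0, r4, #61 -> r0=0x0e
body[4] mov  r3, r2 -> r3=0xcd
body[5] mov  r3, #0x97 -> r3=0x97
body[6] sub  r0, r2, #15 -> r0=0xbe
body[7] add  r4, r1, #6 -> r4=0x35
epilogue: pop r3=0x41, sp=0xdf
epilogue: pop r2=0xce, sp=0xe0
r0: caller-saved, written=True
r1: callee-saved, written=False
r2: callee-saved, written=True

SURVIVE = r1,r2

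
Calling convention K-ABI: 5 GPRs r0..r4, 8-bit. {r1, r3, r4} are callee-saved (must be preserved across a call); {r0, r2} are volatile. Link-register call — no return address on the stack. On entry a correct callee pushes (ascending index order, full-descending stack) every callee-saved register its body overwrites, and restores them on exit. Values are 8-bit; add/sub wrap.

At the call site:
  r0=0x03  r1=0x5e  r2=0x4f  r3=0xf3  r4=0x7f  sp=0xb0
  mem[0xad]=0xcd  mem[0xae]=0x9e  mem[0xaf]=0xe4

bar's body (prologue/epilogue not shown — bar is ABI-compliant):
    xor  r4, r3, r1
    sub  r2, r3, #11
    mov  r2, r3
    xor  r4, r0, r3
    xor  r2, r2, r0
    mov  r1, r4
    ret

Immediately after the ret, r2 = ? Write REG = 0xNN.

REG = 0xf0

prologue: push r1 -> mem[0xaf]=0x5e, sp=0xaf
prologue: push r4 -> mem[0xae]=0x7f, sp=0xae
body[0] xor  r4, r3, r1 -> r4=0xad
body[1] sub  r2, r3, #11 -> r2=0xe8
body[2] mov  r2, r3 -> r2=0xf3
body[3] xor  r4, r0, r3 -> r4=0xf0
body[4] xor  r2, r2, r0 -> r2=0xf0
body[5] mov  r1, r4 -> r1=0xf0
epilogue: pop r4=0x7f, sp=0xaf
epilogue: pop r1=0x5e, sp=0xb0
r2 is caller-saved -> body value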